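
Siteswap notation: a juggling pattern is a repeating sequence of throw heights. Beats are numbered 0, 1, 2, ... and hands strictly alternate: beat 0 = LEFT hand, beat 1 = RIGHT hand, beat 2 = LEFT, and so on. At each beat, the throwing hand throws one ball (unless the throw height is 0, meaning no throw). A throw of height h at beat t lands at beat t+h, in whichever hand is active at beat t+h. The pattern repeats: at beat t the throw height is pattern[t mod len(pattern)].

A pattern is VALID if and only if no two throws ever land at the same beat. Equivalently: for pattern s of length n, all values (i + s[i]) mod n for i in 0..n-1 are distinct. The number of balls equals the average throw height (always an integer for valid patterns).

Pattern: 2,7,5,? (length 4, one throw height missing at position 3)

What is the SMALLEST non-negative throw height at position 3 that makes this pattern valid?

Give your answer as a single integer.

i=0: (0 + 2) mod 4 = 2
i=1: (1 + 7) mod 4 = 0
i=2: (2 + 5) mod 4 = 3
i=3: s[i]=? (unknown)
Known residues: [0, 2, 3]; need a permutation of 0..3, so missing residue r = 1
Need (3 + s) mod 4 = 1; smallest s = (1 - 3) mod 4 = 2

Answer: 2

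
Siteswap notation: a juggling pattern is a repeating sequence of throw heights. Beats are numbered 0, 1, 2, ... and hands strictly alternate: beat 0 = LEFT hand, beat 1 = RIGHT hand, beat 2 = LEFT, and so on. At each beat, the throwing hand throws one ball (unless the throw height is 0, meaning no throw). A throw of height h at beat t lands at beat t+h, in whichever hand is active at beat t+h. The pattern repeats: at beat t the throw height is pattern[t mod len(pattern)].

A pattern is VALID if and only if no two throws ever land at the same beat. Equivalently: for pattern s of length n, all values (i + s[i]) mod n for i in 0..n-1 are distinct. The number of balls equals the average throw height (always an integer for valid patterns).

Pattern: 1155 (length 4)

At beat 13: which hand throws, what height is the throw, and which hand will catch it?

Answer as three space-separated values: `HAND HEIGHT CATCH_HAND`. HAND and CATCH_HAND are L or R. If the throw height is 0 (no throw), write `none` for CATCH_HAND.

Beat 13: 13 mod 2 = 1, so hand = R
Throw height = pattern[13 mod 4] = pattern[1] = 1
Lands at beat 13+1=14, 14 mod 2 = 0, so catch hand = L

Answer: R 1 L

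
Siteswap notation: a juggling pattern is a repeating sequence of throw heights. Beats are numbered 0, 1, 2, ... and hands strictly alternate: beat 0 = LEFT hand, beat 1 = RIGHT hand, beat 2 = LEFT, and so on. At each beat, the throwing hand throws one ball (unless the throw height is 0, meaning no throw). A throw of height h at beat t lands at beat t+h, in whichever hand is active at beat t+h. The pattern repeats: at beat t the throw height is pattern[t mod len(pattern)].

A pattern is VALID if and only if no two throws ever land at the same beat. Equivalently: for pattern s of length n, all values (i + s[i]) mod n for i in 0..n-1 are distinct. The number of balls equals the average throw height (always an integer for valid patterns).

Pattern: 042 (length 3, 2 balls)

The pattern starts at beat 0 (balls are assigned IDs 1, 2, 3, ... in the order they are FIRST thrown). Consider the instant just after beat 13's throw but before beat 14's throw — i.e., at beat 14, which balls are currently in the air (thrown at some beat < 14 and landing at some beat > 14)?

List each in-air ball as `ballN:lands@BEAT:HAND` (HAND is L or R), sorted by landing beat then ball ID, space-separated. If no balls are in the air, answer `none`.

Beat 1 (R): throw ball1 h=4 -> lands@5:R; in-air after throw: [b1@5:R]
Beat 2 (L): throw ball2 h=2 -> lands@4:L; in-air after throw: [b2@4:L b1@5:R]
Beat 4 (L): throw ball2 h=4 -> lands@8:L; in-air after throw: [b1@5:R b2@8:L]
Beat 5 (R): throw ball1 h=2 -> lands@7:R; in-air after throw: [b1@7:R b2@8:L]
Beat 7 (R): throw ball1 h=4 -> lands@11:R; in-air after throw: [b2@8:L b1@11:R]
Beat 8 (L): throw ball2 h=2 -> lands@10:L; in-air after throw: [b2@10:L b1@11:R]
Beat 10 (L): throw ball2 h=4 -> lands@14:L; in-air after throw: [b1@11:R b2@14:L]
Beat 11 (R): throw ball1 h=2 -> lands@13:R; in-air after throw: [b1@13:R b2@14:L]
Beat 13 (R): throw ball1 h=4 -> lands@17:R; in-air after throw: [b2@14:L b1@17:R]
Beat 14 (L): throw ball2 h=2 -> lands@16:L; in-air after throw: [b2@16:L b1@17:R]

Answer: ball1:lands@17:R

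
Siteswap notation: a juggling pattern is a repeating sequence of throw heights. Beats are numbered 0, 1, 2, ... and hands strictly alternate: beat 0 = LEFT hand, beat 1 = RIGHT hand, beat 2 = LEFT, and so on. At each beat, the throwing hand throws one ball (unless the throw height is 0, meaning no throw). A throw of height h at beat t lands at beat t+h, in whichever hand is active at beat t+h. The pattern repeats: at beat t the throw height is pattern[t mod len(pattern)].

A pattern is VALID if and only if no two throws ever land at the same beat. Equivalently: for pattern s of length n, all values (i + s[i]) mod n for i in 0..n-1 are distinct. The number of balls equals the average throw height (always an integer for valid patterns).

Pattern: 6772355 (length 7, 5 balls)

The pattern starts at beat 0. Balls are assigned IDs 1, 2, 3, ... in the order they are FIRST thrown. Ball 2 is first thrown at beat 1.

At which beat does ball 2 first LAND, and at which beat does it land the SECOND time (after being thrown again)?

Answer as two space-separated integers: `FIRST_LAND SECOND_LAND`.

Answer: 8 15

Derivation:
Beat 0 (L): throw ball1 h=6 -> lands@6:L; in-air after throw: [b1@6:L]
Beat 1 (R): throw ball2 h=7 -> lands@8:L; in-air after throw: [b1@6:L b2@8:L]
Beat 2 (L): throw ball3 h=7 -> lands@9:R; in-air after throw: [b1@6:L b2@8:L b3@9:R]
Beat 3 (R): throw ball4 h=2 -> lands@5:R; in-air after throw: [b4@5:R b1@6:L b2@8:L b3@9:R]
Beat 4 (L): throw ball5 h=3 -> lands@7:R; in-air after throw: [b4@5:R b1@6:L b5@7:R b2@8:L b3@9:R]
Beat 5 (R): throw ball4 h=5 -> lands@10:L; in-air after throw: [b1@6:L b5@7:R b2@8:L b3@9:R b4@10:L]
Beat 6 (L): throw ball1 h=5 -> lands@11:R; in-air after throw: [b5@7:R b2@8:L b3@9:R b4@10:L b1@11:R]
Beat 7 (R): throw ball5 h=6 -> lands@13:R; in-air after throw: [b2@8:L b3@9:R b4@10:L b1@11:R b5@13:R]
Beat 8 (L): throw ball2 h=7 -> lands@15:R; in-air after throw: [b3@9:R b4@10:L b1@11:R b5@13:R b2@15:R]
Beat 9 (R): throw ball3 h=7 -> lands@16:L; in-air after throw: [b4@10:L b1@11:R b5@13:R b2@15:R b3@16:L]
Beat 10 (L): throw ball4 h=2 -> lands@12:L; in-air after throw: [b1@11:R b4@12:L b5@13:R b2@15:R b3@16:L]
Beat 11 (R): throw ball1 h=3 -> lands@14:L; in-air after throw: [b4@12:L b5@13:R b1@14:L b2@15:R b3@16:L]
Beat 12 (L): throw ball4 h=5 -> lands@17:R; in-air after throw: [b5@13:R b1@14:L b2@15:R b3@16:L b4@17:R]
Ball 2: thrown@1 h=7 -> first land @8; rethrown@8 h=7 -> second land @15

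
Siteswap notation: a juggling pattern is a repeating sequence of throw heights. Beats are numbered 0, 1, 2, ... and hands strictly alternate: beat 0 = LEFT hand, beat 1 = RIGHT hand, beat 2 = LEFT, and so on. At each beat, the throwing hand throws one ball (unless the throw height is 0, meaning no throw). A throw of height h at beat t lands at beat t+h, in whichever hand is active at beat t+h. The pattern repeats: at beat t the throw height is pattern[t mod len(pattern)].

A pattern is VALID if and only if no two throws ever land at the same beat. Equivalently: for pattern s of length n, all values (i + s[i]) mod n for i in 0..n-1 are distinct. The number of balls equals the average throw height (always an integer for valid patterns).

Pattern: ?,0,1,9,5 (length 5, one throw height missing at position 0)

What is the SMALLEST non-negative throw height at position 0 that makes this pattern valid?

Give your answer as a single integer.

Answer: 0

Derivation:
i=0: s[i]=? (unknown)
i=1: (1 + 0) mod 5 = 1
i=2: (2 + 1) mod 5 = 3
i=3: (3 + 9) mod 5 = 2
i=4: (4 + 5) mod 5 = 4
Known residues: [1, 2, 3, 4]; need a permutation of 0..4, so missing residue r = 0
Need (0 + s) mod 5 = 0; smallest s = (0 - 0) mod 5 = 0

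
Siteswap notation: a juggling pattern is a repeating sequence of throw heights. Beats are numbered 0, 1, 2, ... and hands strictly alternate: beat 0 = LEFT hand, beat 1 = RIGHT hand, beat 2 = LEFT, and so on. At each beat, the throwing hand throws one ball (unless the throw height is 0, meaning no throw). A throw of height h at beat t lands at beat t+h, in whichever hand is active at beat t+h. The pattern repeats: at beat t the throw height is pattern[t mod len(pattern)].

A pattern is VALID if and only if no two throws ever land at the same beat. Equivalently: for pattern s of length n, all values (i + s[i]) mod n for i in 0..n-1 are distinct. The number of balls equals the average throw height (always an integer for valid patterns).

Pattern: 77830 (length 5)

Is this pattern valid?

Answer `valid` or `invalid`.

i=0: (i + s[i]) mod n = (0 + 7) mod 5 = 2
i=1: (i + s[i]) mod n = (1 + 7) mod 5 = 3
i=2: (i + s[i]) mod n = (2 + 8) mod 5 = 0
i=3: (i + s[i]) mod n = (3 + 3) mod 5 = 1
i=4: (i + s[i]) mod n = (4 + 0) mod 5 = 4
Residues: [2, 3, 0, 1, 4], distinct: True

Answer: valid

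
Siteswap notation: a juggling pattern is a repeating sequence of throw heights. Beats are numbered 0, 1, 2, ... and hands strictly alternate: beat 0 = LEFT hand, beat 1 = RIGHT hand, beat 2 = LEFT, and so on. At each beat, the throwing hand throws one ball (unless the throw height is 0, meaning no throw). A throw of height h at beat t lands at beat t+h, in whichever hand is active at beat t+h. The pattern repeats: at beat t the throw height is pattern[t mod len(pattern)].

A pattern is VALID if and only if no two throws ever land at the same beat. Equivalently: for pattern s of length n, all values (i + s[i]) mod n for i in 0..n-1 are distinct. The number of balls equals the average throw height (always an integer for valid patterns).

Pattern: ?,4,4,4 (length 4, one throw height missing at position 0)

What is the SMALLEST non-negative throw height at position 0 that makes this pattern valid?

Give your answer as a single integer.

Answer: 0

Derivation:
i=0: s[i]=? (unknown)
i=1: (1 + 4) mod 4 = 1
i=2: (2 + 4) mod 4 = 2
i=3: (3 + 4) mod 4 = 3
Known residues: [1, 2, 3]; need a permutation of 0..3, so missing residue r = 0
Need (0 + s) mod 4 = 0; smallest s = (0 - 0) mod 4 = 0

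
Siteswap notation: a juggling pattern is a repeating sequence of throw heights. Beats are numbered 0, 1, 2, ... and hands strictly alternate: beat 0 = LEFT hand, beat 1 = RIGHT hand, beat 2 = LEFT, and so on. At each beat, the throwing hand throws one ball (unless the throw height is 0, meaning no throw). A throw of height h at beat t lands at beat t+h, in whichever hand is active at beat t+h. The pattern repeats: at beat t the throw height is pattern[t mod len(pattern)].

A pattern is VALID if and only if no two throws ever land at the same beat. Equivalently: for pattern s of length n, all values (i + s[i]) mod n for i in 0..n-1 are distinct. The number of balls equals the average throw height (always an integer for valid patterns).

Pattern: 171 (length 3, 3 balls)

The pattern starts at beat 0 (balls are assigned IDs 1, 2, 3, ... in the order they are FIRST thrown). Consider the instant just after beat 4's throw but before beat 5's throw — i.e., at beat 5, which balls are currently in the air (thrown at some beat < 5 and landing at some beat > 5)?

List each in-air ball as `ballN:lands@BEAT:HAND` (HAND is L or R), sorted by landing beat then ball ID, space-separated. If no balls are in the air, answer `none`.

Beat 0 (L): throw ball1 h=1 -> lands@1:R; in-air after throw: [b1@1:R]
Beat 1 (R): throw ball1 h=7 -> lands@8:L; in-air after throw: [b1@8:L]
Beat 2 (L): throw ball2 h=1 -> lands@3:R; in-air after throw: [b2@3:R b1@8:L]
Beat 3 (R): throw ball2 h=1 -> lands@4:L; in-air after throw: [b2@4:L b1@8:L]
Beat 4 (L): throw ball2 h=7 -> lands@11:R; in-air after throw: [b1@8:L b2@11:R]
Beat 5 (R): throw ball3 h=1 -> lands@6:L; in-air after throw: [b3@6:L b1@8:L b2@11:R]

Answer: ball1:lands@8:L ball2:lands@11:R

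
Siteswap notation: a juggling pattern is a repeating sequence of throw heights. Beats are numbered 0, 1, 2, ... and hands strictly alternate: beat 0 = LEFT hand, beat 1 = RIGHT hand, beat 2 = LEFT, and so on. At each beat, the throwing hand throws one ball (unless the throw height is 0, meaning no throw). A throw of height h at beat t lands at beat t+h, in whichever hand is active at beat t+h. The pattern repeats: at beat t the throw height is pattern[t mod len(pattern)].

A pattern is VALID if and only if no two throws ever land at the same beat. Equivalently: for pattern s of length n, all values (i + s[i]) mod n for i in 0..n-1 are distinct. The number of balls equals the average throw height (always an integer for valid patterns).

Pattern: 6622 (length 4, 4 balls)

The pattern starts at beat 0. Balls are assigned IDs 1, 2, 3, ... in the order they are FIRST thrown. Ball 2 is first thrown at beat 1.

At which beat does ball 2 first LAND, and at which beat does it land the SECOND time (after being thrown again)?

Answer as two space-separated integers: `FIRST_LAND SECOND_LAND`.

Beat 0 (L): throw ball1 h=6 -> lands@6:L; in-air after throw: [b1@6:L]
Beat 1 (R): throw ball2 h=6 -> lands@7:R; in-air after throw: [b1@6:L b2@7:R]
Beat 2 (L): throw ball3 h=2 -> lands@4:L; in-air after throw: [b3@4:L b1@6:L b2@7:R]
Beat 3 (R): throw ball4 h=2 -> lands@5:R; in-air after throw: [b3@4:L b4@5:R b1@6:L b2@7:R]
Beat 4 (L): throw ball3 h=6 -> lands@10:L; in-air after throw: [b4@5:R b1@6:L b2@7:R b3@10:L]
Beat 5 (R): throw ball4 h=6 -> lands@11:R; in-air after throw: [b1@6:L b2@7:R b3@10:L b4@11:R]
Beat 6 (L): throw ball1 h=2 -> lands@8:L; in-air after throw: [b2@7:R b1@8:L b3@10:L b4@11:R]
Beat 7 (R): throw ball2 h=2 -> lands@9:R; in-air after throw: [b1@8:L b2@9:R b3@10:L b4@11:R]
Beat 8 (L): throw ball1 h=6 -> lands@14:L; in-air after throw: [b2@9:R b3@10:L b4@11:R b1@14:L]
Beat 9 (R): throw ball2 h=6 -> lands@15:R; in-air after throw: [b3@10:L b4@11:R b1@14:L b2@15:R]
Ball 2: thrown@1 h=6 -> first land @7; rethrown@7 h=2 -> second land @9

Answer: 7 9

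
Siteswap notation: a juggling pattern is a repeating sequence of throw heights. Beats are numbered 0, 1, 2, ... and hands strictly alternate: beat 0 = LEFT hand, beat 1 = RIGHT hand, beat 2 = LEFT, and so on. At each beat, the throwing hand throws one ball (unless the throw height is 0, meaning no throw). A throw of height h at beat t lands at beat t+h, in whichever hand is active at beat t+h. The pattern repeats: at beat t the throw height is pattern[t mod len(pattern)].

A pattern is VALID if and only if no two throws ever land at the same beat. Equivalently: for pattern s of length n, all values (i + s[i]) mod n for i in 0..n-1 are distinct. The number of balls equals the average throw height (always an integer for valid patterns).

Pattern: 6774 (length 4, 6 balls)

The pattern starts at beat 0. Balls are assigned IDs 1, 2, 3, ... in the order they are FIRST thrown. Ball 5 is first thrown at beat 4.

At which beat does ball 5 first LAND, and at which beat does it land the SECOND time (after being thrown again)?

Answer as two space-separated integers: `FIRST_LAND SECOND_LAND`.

Beat 0 (L): throw ball1 h=6 -> lands@6:L; in-air after throw: [b1@6:L]
Beat 1 (R): throw ball2 h=7 -> lands@8:L; in-air after throw: [b1@6:L b2@8:L]
Beat 2 (L): throw ball3 h=7 -> lands@9:R; in-air after throw: [b1@6:L b2@8:L b3@9:R]
Beat 3 (R): throw ball4 h=4 -> lands@7:R; in-air after throw: [b1@6:L b4@7:R b2@8:L b3@9:R]
Beat 4 (L): throw ball5 h=6 -> lands@10:L; in-air after throw: [b1@6:L b4@7:R b2@8:L b3@9:R b5@10:L]
Beat 5 (R): throw ball6 h=7 -> lands@12:L; in-air after throw: [b1@6:L b4@7:R b2@8:L b3@9:R b5@10:L b6@12:L]
Beat 6 (L): throw ball1 h=7 -> lands@13:R; in-air after throw: [b4@7:R b2@8:L b3@9:R b5@10:L b6@12:L b1@13:R]
Beat 7 (R): throw ball4 h=4 -> lands@11:R; in-air after throw: [b2@8:L b3@9:R b5@10:L b4@11:R b6@12:L b1@13:R]
Beat 8 (L): throw ball2 h=6 -> lands@14:L; in-air after throw: [b3@9:R b5@10:L b4@11:R b6@12:L b1@13:R b2@14:L]
Beat 9 (R): throw ball3 h=7 -> lands@16:L; in-air after throw: [b5@10:L b4@11:R b6@12:L b1@13:R b2@14:L b3@16:L]
Beat 10 (L): throw ball5 h=7 -> lands@17:R; in-air after throw: [b4@11:R b6@12:L b1@13:R b2@14:L b3@16:L b5@17:R]
Beat 11 (R): throw ball4 h=4 -> lands@15:R; in-air after throw: [b6@12:L b1@13:R b2@14:L b4@15:R b3@16:L b5@17:R]
Beat 12 (L): throw ball6 h=6 -> lands@18:L; in-air after throw: [b1@13:R b2@14:L b4@15:R b3@16:L b5@17:R b6@18:L]
Beat 13 (R): throw ball1 h=7 -> lands@20:L; in-air after throw: [b2@14:L b4@15:R b3@16:L b5@17:R b6@18:L b1@20:L]
Beat 14 (L): throw ball2 h=7 -> lands@21:R; in-air after throw: [b4@15:R b3@16:L b5@17:R b6@18:L b1@20:L b2@21:R]
Beat 15 (R): throw ball4 h=4 -> lands@19:R; in-air after throw: [b3@16:L b5@17:R b6@18:L b4@19:R b1@20:L b2@21:R]
Beat 16 (L): throw ball3 h=6 -> lands@22:L; in-air after throw: [b5@17:R b6@18:L b4@19:R b1@20:L b2@21:R b3@22:L]
Ball 5: thrown@4 h=6 -> first land @10; rethrown@10 h=7 -> second land @17

Answer: 10 17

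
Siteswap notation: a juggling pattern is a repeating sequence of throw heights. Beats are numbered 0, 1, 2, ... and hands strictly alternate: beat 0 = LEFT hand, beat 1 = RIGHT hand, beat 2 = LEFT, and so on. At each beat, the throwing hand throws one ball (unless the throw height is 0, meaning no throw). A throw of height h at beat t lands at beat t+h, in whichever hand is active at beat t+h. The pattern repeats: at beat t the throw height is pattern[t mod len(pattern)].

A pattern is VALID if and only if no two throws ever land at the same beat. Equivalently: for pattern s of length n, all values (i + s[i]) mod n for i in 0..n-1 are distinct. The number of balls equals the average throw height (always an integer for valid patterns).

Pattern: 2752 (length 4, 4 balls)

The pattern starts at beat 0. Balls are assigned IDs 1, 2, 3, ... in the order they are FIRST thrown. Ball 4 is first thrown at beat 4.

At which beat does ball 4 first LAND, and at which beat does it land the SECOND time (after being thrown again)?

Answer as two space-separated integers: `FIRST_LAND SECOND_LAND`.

Beat 0 (L): throw ball1 h=2 -> lands@2:L; in-air after throw: [b1@2:L]
Beat 1 (R): throw ball2 h=7 -> lands@8:L; in-air after throw: [b1@2:L b2@8:L]
Beat 2 (L): throw ball1 h=5 -> lands@7:R; in-air after throw: [b1@7:R b2@8:L]
Beat 3 (R): throw ball3 h=2 -> lands@5:R; in-air after throw: [b3@5:R b1@7:R b2@8:L]
Beat 4 (L): throw ball4 h=2 -> lands@6:L; in-air after throw: [b3@5:R b4@6:L b1@7:R b2@8:L]
Beat 5 (R): throw ball3 h=7 -> lands@12:L; in-air after throw: [b4@6:L b1@7:R b2@8:L b3@12:L]
Beat 6 (L): throw ball4 h=5 -> lands@11:R; in-air after throw: [b1@7:R b2@8:L b4@11:R b3@12:L]
Beat 7 (R): throw ball1 h=2 -> lands@9:R; in-air after throw: [b2@8:L b1@9:R b4@11:R b3@12:L]
Beat 8 (L): throw ball2 h=2 -> lands@10:L; in-air after throw: [b1@9:R b2@10:L b4@11:R b3@12:L]
Beat 9 (R): throw ball1 h=7 -> lands@16:L; in-air after throw: [b2@10:L b4@11:R b3@12:L b1@16:L]
Beat 10 (L): throw ball2 h=5 -> lands@15:R; in-air after throw: [b4@11:R b3@12:L b2@15:R b1@16:L]
Beat 11 (R): throw ball4 h=2 -> lands@13:R; in-air after throw: [b3@12:L b4@13:R b2@15:R b1@16:L]
Ball 4: thrown@4 h=2 -> first land @6; rethrown@6 h=5 -> second land @11

Answer: 6 11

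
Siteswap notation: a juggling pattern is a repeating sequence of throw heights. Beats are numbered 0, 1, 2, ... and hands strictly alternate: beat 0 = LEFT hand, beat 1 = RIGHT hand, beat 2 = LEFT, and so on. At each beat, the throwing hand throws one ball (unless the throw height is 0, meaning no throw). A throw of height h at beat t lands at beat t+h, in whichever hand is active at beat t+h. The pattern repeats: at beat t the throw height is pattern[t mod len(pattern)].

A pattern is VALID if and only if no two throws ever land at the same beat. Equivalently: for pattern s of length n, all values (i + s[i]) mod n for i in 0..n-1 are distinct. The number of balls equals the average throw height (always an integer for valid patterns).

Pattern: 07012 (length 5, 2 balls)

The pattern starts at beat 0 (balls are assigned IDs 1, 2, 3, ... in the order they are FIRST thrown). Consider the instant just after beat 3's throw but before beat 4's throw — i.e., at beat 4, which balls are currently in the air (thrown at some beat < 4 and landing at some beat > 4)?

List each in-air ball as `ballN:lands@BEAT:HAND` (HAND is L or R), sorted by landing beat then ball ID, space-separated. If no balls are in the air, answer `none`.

Answer: ball1:lands@8:L

Derivation:
Beat 1 (R): throw ball1 h=7 -> lands@8:L; in-air after throw: [b1@8:L]
Beat 3 (R): throw ball2 h=1 -> lands@4:L; in-air after throw: [b2@4:L b1@8:L]
Beat 4 (L): throw ball2 h=2 -> lands@6:L; in-air after throw: [b2@6:L b1@8:L]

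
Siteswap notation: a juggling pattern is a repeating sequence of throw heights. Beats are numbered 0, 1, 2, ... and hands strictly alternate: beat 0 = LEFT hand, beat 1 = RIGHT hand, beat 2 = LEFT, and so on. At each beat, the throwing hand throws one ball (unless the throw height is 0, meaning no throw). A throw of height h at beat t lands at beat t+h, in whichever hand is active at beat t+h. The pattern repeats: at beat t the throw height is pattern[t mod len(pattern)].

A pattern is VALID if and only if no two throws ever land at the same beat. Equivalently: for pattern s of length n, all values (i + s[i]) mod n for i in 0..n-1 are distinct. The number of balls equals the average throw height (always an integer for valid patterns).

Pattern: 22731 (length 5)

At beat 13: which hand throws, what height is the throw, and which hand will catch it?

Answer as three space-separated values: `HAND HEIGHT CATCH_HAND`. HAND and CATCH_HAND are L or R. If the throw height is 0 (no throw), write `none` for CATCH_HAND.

Answer: R 3 L

Derivation:
Beat 13: 13 mod 2 = 1, so hand = R
Throw height = pattern[13 mod 5] = pattern[3] = 3
Lands at beat 13+3=16, 16 mod 2 = 0, so catch hand = L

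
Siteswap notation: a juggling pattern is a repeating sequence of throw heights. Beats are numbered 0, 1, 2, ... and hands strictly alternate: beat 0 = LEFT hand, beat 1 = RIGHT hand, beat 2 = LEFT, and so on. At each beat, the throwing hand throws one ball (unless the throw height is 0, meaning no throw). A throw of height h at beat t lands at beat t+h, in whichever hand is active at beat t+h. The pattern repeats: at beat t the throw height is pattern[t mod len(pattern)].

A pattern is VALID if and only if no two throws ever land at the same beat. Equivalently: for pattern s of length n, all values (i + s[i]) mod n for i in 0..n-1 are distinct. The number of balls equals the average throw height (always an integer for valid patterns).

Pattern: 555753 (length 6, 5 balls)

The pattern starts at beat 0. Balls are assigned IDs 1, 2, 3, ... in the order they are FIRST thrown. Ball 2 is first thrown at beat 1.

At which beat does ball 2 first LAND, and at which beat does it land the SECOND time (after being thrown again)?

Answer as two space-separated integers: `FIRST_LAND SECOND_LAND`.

Answer: 6 11

Derivation:
Beat 0 (L): throw ball1 h=5 -> lands@5:R; in-air after throw: [b1@5:R]
Beat 1 (R): throw ball2 h=5 -> lands@6:L; in-air after throw: [b1@5:R b2@6:L]
Beat 2 (L): throw ball3 h=5 -> lands@7:R; in-air after throw: [b1@5:R b2@6:L b3@7:R]
Beat 3 (R): throw ball4 h=7 -> lands@10:L; in-air after throw: [b1@5:R b2@6:L b3@7:R b4@10:L]
Beat 4 (L): throw ball5 h=5 -> lands@9:R; in-air after throw: [b1@5:R b2@6:L b3@7:R b5@9:R b4@10:L]
Beat 5 (R): throw ball1 h=3 -> lands@8:L; in-air after throw: [b2@6:L b3@7:R b1@8:L b5@9:R b4@10:L]
Beat 6 (L): throw ball2 h=5 -> lands@11:R; in-air after throw: [b3@7:R b1@8:L b5@9:R b4@10:L b2@11:R]
Beat 7 (R): throw ball3 h=5 -> lands@12:L; in-air after throw: [b1@8:L b5@9:R b4@10:L b2@11:R b3@12:L]
Beat 8 (L): throw ball1 h=5 -> lands@13:R; in-air after throw: [b5@9:R b4@10:L b2@11:R b3@12:L b1@13:R]
Beat 9 (R): throw ball5 h=7 -> lands@16:L; in-air after throw: [b4@10:L b2@11:R b3@12:L b1@13:R b5@16:L]
Beat 10 (L): throw ball4 h=5 -> lands@15:R; in-air after throw: [b2@11:R b3@12:L b1@13:R b4@15:R b5@16:L]
Beat 11 (R): throw ball2 h=3 -> lands@14:L; in-air after throw: [b3@12:L b1@13:R b2@14:L b4@15:R b5@16:L]
Ball 2: thrown@1 h=5 -> first land @6; rethrown@6 h=5 -> second land @11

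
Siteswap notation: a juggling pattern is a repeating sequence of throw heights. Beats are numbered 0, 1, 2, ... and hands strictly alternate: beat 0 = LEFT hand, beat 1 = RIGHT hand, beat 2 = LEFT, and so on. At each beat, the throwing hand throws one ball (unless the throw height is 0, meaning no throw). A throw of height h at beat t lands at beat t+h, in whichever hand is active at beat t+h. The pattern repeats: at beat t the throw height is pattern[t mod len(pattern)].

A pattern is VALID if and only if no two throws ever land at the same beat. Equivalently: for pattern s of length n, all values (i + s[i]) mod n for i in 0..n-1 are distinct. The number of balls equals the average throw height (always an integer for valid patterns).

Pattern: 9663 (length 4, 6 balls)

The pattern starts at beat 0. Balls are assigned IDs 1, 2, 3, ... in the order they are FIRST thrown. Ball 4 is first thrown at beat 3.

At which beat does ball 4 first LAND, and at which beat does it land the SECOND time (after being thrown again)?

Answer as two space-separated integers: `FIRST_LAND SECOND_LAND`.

Beat 0 (L): throw ball1 h=9 -> lands@9:R; in-air after throw: [b1@9:R]
Beat 1 (R): throw ball2 h=6 -> lands@7:R; in-air after throw: [b2@7:R b1@9:R]
Beat 2 (L): throw ball3 h=6 -> lands@8:L; in-air after throw: [b2@7:R b3@8:L b1@9:R]
Beat 3 (R): throw ball4 h=3 -> lands@6:L; in-air after throw: [b4@6:L b2@7:R b3@8:L b1@9:R]
Beat 4 (L): throw ball5 h=9 -> lands@13:R; in-air after throw: [b4@6:L b2@7:R b3@8:L b1@9:R b5@13:R]
Beat 5 (R): throw ball6 h=6 -> lands@11:R; in-air after throw: [b4@6:L b2@7:R b3@8:L b1@9:R b6@11:R b5@13:R]
Beat 6 (L): throw ball4 h=6 -> lands@12:L; in-air after throw: [b2@7:R b3@8:L b1@9:R b6@11:R b4@12:L b5@13:R]
Beat 7 (R): throw ball2 h=3 -> lands@10:L; in-air after throw: [b3@8:L b1@9:R b2@10:L b6@11:R b4@12:L b5@13:R]
Beat 8 (L): throw ball3 h=9 -> lands@17:R; in-air after throw: [b1@9:R b2@10:L b6@11:R b4@12:L b5@13:R b3@17:R]
Beat 9 (R): throw ball1 h=6 -> lands@15:R; in-air after throw: [b2@10:L b6@11:R b4@12:L b5@13:R b1@15:R b3@17:R]
Beat 10 (L): throw ball2 h=6 -> lands@16:L; in-air after throw: [b6@11:R b4@12:L b5@13:R b1@15:R b2@16:L b3@17:R]
Beat 11 (R): throw ball6 h=3 -> lands@14:L; in-air after throw: [b4@12:L b5@13:R b6@14:L b1@15:R b2@16:L b3@17:R]
Beat 12 (L): throw ball4 h=9 -> lands@21:R; in-air after throw: [b5@13:R b6@14:L b1@15:R b2@16:L b3@17:R b4@21:R]
Ball 4: thrown@3 h=3 -> first land @6; rethrown@6 h=6 -> second land @12

Answer: 6 12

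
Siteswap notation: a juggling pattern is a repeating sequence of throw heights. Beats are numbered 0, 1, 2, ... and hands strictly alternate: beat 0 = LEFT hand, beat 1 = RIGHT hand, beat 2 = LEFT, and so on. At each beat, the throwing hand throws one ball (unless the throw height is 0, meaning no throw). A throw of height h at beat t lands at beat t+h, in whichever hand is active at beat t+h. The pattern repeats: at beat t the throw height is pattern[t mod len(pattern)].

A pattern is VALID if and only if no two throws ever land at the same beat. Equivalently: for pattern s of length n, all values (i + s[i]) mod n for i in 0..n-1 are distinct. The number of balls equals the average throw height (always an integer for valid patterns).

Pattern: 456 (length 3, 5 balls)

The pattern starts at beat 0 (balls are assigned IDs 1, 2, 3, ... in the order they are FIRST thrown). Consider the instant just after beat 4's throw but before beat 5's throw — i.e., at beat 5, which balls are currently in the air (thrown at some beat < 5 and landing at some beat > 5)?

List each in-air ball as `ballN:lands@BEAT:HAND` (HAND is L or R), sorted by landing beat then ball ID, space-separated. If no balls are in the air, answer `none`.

Answer: ball2:lands@6:L ball4:lands@7:R ball3:lands@8:L ball1:lands@9:R

Derivation:
Beat 0 (L): throw ball1 h=4 -> lands@4:L; in-air after throw: [b1@4:L]
Beat 1 (R): throw ball2 h=5 -> lands@6:L; in-air after throw: [b1@4:L b2@6:L]
Beat 2 (L): throw ball3 h=6 -> lands@8:L; in-air after throw: [b1@4:L b2@6:L b3@8:L]
Beat 3 (R): throw ball4 h=4 -> lands@7:R; in-air after throw: [b1@4:L b2@6:L b4@7:R b3@8:L]
Beat 4 (L): throw ball1 h=5 -> lands@9:R; in-air after throw: [b2@6:L b4@7:R b3@8:L b1@9:R]
Beat 5 (R): throw ball5 h=6 -> lands@11:R; in-air after throw: [b2@6:L b4@7:R b3@8:L b1@9:R b5@11:R]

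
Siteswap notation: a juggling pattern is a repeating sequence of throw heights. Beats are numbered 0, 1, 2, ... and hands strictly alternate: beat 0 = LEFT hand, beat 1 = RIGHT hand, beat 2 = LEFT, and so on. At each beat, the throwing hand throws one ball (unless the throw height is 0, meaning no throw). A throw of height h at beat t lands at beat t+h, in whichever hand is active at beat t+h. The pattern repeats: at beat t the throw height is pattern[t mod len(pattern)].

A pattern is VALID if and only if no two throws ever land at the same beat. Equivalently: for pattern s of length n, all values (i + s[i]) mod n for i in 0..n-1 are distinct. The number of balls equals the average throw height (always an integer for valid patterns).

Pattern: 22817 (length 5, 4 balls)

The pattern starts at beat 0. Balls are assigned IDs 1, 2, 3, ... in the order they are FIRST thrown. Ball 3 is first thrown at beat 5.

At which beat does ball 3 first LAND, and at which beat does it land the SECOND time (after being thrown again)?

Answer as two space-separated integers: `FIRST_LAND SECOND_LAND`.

Answer: 7 15

Derivation:
Beat 0 (L): throw ball1 h=2 -> lands@2:L; in-air after throw: [b1@2:L]
Beat 1 (R): throw ball2 h=2 -> lands@3:R; in-air after throw: [b1@2:L b2@3:R]
Beat 2 (L): throw ball1 h=8 -> lands@10:L; in-air after throw: [b2@3:R b1@10:L]
Beat 3 (R): throw ball2 h=1 -> lands@4:L; in-air after throw: [b2@4:L b1@10:L]
Beat 4 (L): throw ball2 h=7 -> lands@11:R; in-air after throw: [b1@10:L b2@11:R]
Beat 5 (R): throw ball3 h=2 -> lands@7:R; in-air after throw: [b3@7:R b1@10:L b2@11:R]
Beat 6 (L): throw ball4 h=2 -> lands@8:L; in-air after throw: [b3@7:R b4@8:L b1@10:L b2@11:R]
Beat 7 (R): throw ball3 h=8 -> lands@15:R; in-air after throw: [b4@8:L b1@10:L b2@11:R b3@15:R]
Beat 8 (L): throw ball4 h=1 -> lands@9:R; in-air after throw: [b4@9:R b1@10:L b2@11:R b3@15:R]
Beat 9 (R): throw ball4 h=7 -> lands@16:L; in-air after throw: [b1@10:L b2@11:R b3@15:R b4@16:L]
Beat 10 (L): throw ball1 h=2 -> lands@12:L; in-air after throw: [b2@11:R b1@12:L b3@15:R b4@16:L]
Beat 11 (R): throw ball2 h=2 -> lands@13:R; in-air after throw: [b1@12:L b2@13:R b3@15:R b4@16:L]
Beat 12 (L): throw ball1 h=8 -> lands@20:L; in-air after throw: [b2@13:R b3@15:R b4@16:L b1@20:L]
Beat 13 (R): throw ball2 h=1 -> lands@14:L; in-air after throw: [b2@14:L b3@15:R b4@16:L b1@20:L]
Beat 14 (L): throw ball2 h=7 -> lands@21:R; in-air after throw: [b3@15:R b4@16:L b1@20:L b2@21:R]
Beat 15 (R): throw ball3 h=2 -> lands@17:R; in-air after throw: [b4@16:L b3@17:R b1@20:L b2@21:R]
Ball 3: thrown@5 h=2 -> first land @7; rethrown@7 h=8 -> second land @15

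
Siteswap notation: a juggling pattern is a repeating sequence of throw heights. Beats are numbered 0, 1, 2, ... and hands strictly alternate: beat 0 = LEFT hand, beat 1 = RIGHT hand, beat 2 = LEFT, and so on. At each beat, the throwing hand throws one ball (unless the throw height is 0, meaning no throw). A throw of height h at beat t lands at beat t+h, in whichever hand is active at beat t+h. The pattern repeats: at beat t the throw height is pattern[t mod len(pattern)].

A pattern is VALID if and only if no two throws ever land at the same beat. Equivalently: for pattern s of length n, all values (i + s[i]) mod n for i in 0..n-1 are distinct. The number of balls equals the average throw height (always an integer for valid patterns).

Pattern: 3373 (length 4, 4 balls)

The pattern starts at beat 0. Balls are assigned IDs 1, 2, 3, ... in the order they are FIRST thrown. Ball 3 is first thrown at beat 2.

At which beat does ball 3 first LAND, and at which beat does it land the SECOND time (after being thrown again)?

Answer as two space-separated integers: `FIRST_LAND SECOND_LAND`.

Beat 0 (L): throw ball1 h=3 -> lands@3:R; in-air after throw: [b1@3:R]
Beat 1 (R): throw ball2 h=3 -> lands@4:L; in-air after throw: [b1@3:R b2@4:L]
Beat 2 (L): throw ball3 h=7 -> lands@9:R; in-air after throw: [b1@3:R b2@4:L b3@9:R]
Beat 3 (R): throw ball1 h=3 -> lands@6:L; in-air after throw: [b2@4:L b1@6:L b3@9:R]
Beat 4 (L): throw ball2 h=3 -> lands@7:R; in-air after throw: [b1@6:L b2@7:R b3@9:R]
Beat 5 (R): throw ball4 h=3 -> lands@8:L; in-air after throw: [b1@6:L b2@7:R b4@8:L b3@9:R]
Beat 6 (L): throw ball1 h=7 -> lands@13:R; in-air after throw: [b2@7:R b4@8:L b3@9:R b1@13:R]
Beat 7 (R): throw ball2 h=3 -> lands@10:L; in-air after throw: [b4@8:L b3@9:R b2@10:L b1@13:R]
Beat 8 (L): throw ball4 h=3 -> lands@11:R; in-air after throw: [b3@9:R b2@10:L b4@11:R b1@13:R]
Beat 9 (R): throw ball3 h=3 -> lands@12:L; in-air after throw: [b2@10:L b4@11:R b3@12:L b1@13:R]
Beat 10 (L): throw ball2 h=7 -> lands@17:R; in-air after throw: [b4@11:R b3@12:L b1@13:R b2@17:R]
Beat 11 (R): throw ball4 h=3 -> lands@14:L; in-air after throw: [b3@12:L b1@13:R b4@14:L b2@17:R]
Beat 12 (L): throw ball3 h=3 -> lands@15:R; in-air after throw: [b1@13:R b4@14:L b3@15:R b2@17:R]
Ball 3: thrown@2 h=7 -> first land @9; rethrown@9 h=3 -> second land @12

Answer: 9 12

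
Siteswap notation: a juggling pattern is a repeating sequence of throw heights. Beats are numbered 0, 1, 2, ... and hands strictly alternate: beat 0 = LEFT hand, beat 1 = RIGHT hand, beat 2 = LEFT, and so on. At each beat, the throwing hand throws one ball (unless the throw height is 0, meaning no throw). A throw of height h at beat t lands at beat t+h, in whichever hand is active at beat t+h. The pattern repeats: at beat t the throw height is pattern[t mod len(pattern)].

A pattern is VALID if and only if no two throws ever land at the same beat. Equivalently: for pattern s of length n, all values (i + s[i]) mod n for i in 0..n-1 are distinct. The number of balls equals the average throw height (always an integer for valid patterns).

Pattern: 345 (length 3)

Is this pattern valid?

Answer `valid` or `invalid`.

i=0: (i + s[i]) mod n = (0 + 3) mod 3 = 0
i=1: (i + s[i]) mod n = (1 + 4) mod 3 = 2
i=2: (i + s[i]) mod n = (2 + 5) mod 3 = 1
Residues: [0, 2, 1], distinct: True

Answer: valid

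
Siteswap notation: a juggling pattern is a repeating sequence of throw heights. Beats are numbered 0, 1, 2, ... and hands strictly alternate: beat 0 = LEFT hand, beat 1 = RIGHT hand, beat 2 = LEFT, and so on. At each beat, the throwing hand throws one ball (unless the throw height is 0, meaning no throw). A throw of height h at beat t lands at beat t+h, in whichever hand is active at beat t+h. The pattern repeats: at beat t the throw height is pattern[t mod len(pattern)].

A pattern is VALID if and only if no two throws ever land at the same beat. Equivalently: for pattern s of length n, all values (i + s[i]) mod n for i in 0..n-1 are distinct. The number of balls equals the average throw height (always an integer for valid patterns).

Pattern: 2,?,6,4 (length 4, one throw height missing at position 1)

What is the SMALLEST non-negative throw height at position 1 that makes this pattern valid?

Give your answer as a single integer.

Answer: 0

Derivation:
i=0: (0 + 2) mod 4 = 2
i=1: s[i]=? (unknown)
i=2: (2 + 6) mod 4 = 0
i=3: (3 + 4) mod 4 = 3
Known residues: [0, 2, 3]; need a permutation of 0..3, so missing residue r = 1
Need (1 + s) mod 4 = 1; smallest s = (1 - 1) mod 4 = 0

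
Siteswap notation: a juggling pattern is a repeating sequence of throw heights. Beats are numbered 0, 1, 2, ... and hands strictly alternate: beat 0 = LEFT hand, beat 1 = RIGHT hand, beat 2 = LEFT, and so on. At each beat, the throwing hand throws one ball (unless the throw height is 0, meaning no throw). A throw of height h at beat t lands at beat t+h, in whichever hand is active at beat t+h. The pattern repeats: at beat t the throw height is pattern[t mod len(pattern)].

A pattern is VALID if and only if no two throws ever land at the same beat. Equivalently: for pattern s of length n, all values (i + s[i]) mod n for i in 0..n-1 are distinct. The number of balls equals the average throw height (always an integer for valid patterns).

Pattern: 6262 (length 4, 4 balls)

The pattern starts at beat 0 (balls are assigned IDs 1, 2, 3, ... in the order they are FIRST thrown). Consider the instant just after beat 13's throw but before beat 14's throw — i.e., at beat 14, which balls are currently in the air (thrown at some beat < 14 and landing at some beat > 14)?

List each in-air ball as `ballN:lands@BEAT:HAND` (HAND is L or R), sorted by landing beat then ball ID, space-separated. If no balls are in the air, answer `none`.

Beat 0 (L): throw ball1 h=6 -> lands@6:L; in-air after throw: [b1@6:L]
Beat 1 (R): throw ball2 h=2 -> lands@3:R; in-air after throw: [b2@3:R b1@6:L]
Beat 2 (L): throw ball3 h=6 -> lands@8:L; in-air after throw: [b2@3:R b1@6:L b3@8:L]
Beat 3 (R): throw ball2 h=2 -> lands@5:R; in-air after throw: [b2@5:R b1@6:L b3@8:L]
Beat 4 (L): throw ball4 h=6 -> lands@10:L; in-air after throw: [b2@5:R b1@6:L b3@8:L b4@10:L]
Beat 5 (R): throw ball2 h=2 -> lands@7:R; in-air after throw: [b1@6:L b2@7:R b3@8:L b4@10:L]
Beat 6 (L): throw ball1 h=6 -> lands@12:L; in-air after throw: [b2@7:R b3@8:L b4@10:L b1@12:L]
Beat 7 (R): throw ball2 h=2 -> lands@9:R; in-air after throw: [b3@8:L b2@9:R b4@10:L b1@12:L]
Beat 8 (L): throw ball3 h=6 -> lands@14:L; in-air after throw: [b2@9:R b4@10:L b1@12:L b3@14:L]
Beat 9 (R): throw ball2 h=2 -> lands@11:R; in-air after throw: [b4@10:L b2@11:R b1@12:L b3@14:L]
Beat 10 (L): throw ball4 h=6 -> lands@16:L; in-air after throw: [b2@11:R b1@12:L b3@14:L b4@16:L]
Beat 11 (R): throw ball2 h=2 -> lands@13:R; in-air after throw: [b1@12:L b2@13:R b3@14:L b4@16:L]
Beat 12 (L): throw ball1 h=6 -> lands@18:L; in-air after throw: [b2@13:R b3@14:L b4@16:L b1@18:L]
Beat 13 (R): throw ball2 h=2 -> lands@15:R; in-air after throw: [b3@14:L b2@15:R b4@16:L b1@18:L]
Beat 14 (L): throw ball3 h=6 -> lands@20:L; in-air after throw: [b2@15:R b4@16:L b1@18:L b3@20:L]

Answer: ball2:lands@15:R ball4:lands@16:L ball1:lands@18:L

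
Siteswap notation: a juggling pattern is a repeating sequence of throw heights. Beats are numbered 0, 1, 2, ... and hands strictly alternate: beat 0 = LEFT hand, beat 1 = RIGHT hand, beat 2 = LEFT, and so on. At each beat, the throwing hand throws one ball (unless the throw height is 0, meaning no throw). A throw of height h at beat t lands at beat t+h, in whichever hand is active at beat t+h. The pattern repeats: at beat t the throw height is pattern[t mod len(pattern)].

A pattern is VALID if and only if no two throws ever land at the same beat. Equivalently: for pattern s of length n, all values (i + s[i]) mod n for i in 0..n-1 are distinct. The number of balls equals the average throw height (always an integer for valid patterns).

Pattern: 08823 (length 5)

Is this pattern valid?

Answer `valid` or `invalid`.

Answer: invalid

Derivation:
i=0: (i + s[i]) mod n = (0 + 0) mod 5 = 0
i=1: (i + s[i]) mod n = (1 + 8) mod 5 = 4
i=2: (i + s[i]) mod n = (2 + 8) mod 5 = 0
i=3: (i + s[i]) mod n = (3 + 2) mod 5 = 0
i=4: (i + s[i]) mod n = (4 + 3) mod 5 = 2
Residues: [0, 4, 0, 0, 2], distinct: False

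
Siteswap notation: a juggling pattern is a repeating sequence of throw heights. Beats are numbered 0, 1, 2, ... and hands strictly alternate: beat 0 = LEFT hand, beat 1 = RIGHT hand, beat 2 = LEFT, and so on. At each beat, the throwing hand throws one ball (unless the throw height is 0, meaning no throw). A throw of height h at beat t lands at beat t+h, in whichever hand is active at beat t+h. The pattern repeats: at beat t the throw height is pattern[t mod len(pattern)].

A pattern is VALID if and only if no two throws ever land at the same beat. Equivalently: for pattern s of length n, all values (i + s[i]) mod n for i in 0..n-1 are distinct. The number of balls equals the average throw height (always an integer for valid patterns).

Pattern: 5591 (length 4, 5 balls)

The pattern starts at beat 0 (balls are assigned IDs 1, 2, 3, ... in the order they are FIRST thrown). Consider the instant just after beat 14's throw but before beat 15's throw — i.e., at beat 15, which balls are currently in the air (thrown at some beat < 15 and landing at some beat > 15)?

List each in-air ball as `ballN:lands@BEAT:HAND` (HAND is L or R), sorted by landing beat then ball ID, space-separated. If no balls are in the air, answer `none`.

Beat 0 (L): throw ball1 h=5 -> lands@5:R; in-air after throw: [b1@5:R]
Beat 1 (R): throw ball2 h=5 -> lands@6:L; in-air after throw: [b1@5:R b2@6:L]
Beat 2 (L): throw ball3 h=9 -> lands@11:R; in-air after throw: [b1@5:R b2@6:L b3@11:R]
Beat 3 (R): throw ball4 h=1 -> lands@4:L; in-air after throw: [b4@4:L b1@5:R b2@6:L b3@11:R]
Beat 4 (L): throw ball4 h=5 -> lands@9:R; in-air after throw: [b1@5:R b2@6:L b4@9:R b3@11:R]
Beat 5 (R): throw ball1 h=5 -> lands@10:L; in-air after throw: [b2@6:L b4@9:R b1@10:L b3@11:R]
Beat 6 (L): throw ball2 h=9 -> lands@15:R; in-air after throw: [b4@9:R b1@10:L b3@11:R b2@15:R]
Beat 7 (R): throw ball5 h=1 -> lands@8:L; in-air after throw: [b5@8:L b4@9:R b1@10:L b3@11:R b2@15:R]
Beat 8 (L): throw ball5 h=5 -> lands@13:R; in-air after throw: [b4@9:R b1@10:L b3@11:R b5@13:R b2@15:R]
Beat 9 (R): throw ball4 h=5 -> lands@14:L; in-air after throw: [b1@10:L b3@11:R b5@13:R b4@14:L b2@15:R]
Beat 10 (L): throw ball1 h=9 -> lands@19:R; in-air after throw: [b3@11:R b5@13:R b4@14:L b2@15:R b1@19:R]
Beat 11 (R): throw ball3 h=1 -> lands@12:L; in-air after throw: [b3@12:L b5@13:R b4@14:L b2@15:R b1@19:R]
Beat 12 (L): throw ball3 h=5 -> lands@17:R; in-air after throw: [b5@13:R b4@14:L b2@15:R b3@17:R b1@19:R]
Beat 13 (R): throw ball5 h=5 -> lands@18:L; in-air after throw: [b4@14:L b2@15:R b3@17:R b5@18:L b1@19:R]
Beat 14 (L): throw ball4 h=9 -> lands@23:R; in-air after throw: [b2@15:R b3@17:R b5@18:L b1@19:R b4@23:R]
Beat 15 (R): throw ball2 h=1 -> lands@16:L; in-air after throw: [b2@16:L b3@17:R b5@18:L b1@19:R b4@23:R]

Answer: ball3:lands@17:R ball5:lands@18:L ball1:lands@19:R ball4:lands@23:R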